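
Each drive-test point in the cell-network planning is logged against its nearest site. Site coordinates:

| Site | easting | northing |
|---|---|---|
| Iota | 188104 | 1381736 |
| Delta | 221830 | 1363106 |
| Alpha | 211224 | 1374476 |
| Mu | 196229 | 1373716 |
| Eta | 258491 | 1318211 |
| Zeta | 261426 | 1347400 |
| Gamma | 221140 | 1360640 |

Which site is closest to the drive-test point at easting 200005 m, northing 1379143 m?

Mu

Squared distances to each site:
Iota: 148357450.000; Delta: 733515994.000; Alpha: 147646850.000; Mu: 43710505.000; Eta: 7133320820.000; Zeta: 4780157290.000; Gamma: 789049234.000.
Minimum at Mu.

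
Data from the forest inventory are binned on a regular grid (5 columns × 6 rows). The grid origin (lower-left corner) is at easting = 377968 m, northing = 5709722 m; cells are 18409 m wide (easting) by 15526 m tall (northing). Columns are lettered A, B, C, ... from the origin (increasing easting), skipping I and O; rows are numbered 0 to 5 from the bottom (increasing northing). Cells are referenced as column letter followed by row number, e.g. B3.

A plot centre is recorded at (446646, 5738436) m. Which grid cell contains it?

D1

Column index: ⌊(446646 − 377968) / 18409⌋ = ⌊3.731⌋ = 3 → column D
Row offset from origin: ⌊(5738436 − 5709722) / 15526⌋ = ⌊1.849⌋ = 1 → row 1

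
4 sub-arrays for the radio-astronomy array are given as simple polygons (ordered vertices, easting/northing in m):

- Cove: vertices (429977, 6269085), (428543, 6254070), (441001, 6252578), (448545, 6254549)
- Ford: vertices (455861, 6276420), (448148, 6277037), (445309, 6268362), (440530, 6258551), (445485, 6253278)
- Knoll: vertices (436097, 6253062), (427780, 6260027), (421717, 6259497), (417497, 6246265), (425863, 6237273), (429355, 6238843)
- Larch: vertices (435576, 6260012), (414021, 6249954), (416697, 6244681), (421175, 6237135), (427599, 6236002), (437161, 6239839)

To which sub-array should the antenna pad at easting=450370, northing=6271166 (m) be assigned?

Ford

Cast a ray rightward from (450370, 6271166). For each polygon, the edges (by vertex number in listed order) whose endpoints lie on opposite sides of northing = 6271166, where each meets that height, and whether that is right or left of the point:
Cove: no edge straddles that height → 0 crossings.
Ford: 2–3 at easting≈446226.6 (left), 5–1 at easting≈453505.3 (right) → 1 crossing.
Knoll: no edge straddles that height → 0 crossings.
Larch: no edge straddles that height → 0 crossings.
Only Ford has an odd count, so the point is inside Ford.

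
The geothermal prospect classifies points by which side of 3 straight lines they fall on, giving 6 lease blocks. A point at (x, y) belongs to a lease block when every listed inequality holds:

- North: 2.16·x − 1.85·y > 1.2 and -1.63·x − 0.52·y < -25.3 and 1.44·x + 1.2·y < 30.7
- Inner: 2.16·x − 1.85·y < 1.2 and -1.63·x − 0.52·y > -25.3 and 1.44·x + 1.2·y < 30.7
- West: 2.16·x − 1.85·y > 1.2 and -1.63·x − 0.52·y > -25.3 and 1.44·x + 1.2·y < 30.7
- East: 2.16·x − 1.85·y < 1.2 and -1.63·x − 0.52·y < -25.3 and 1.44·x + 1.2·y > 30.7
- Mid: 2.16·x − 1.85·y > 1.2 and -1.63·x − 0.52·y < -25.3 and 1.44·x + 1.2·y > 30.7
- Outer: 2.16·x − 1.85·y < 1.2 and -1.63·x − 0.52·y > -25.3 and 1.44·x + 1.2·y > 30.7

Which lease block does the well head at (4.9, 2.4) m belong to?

2.16·4.9 − 1.85·2.4 = 6.144, which is > 1.2
-1.63·4.9 − 0.52·2.4 = -9.235, which is > -25.3
1.44·4.9 + 1.2·2.4 = 9.936, which is < 30.7
This sign pattern matches West.

West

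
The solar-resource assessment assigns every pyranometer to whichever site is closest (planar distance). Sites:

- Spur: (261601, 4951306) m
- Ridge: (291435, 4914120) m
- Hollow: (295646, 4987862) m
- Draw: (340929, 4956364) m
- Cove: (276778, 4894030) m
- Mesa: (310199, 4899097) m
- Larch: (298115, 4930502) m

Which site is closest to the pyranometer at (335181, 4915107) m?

Squared distances to each site:
Spur: 6724384001.000; Ridge: 1914686685.000; Hollow: 6856306250.000; Draw: 1735179553.000; Cove: 3855150338.000; Mesa: 880420424.000; Larch: 1610894381.000.
Minimum at Mesa.

Mesa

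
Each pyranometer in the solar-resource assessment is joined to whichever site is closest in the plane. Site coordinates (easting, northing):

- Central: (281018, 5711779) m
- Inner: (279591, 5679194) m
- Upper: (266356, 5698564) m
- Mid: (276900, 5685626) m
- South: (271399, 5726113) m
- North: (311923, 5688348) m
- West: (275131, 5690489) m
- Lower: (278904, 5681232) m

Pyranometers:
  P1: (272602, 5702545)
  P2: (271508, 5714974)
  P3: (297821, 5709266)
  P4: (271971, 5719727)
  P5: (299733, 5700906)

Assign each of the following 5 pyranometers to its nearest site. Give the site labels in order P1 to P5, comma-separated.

P1 → Upper (d²=54860877.00)
P2 → Central (d²=100648125.00)
P3 → Central (d²=288655978.00)
P4 → South (d²=41108180.00)
P5 → North (d²=306299464.00)

Upper, Central, Central, South, North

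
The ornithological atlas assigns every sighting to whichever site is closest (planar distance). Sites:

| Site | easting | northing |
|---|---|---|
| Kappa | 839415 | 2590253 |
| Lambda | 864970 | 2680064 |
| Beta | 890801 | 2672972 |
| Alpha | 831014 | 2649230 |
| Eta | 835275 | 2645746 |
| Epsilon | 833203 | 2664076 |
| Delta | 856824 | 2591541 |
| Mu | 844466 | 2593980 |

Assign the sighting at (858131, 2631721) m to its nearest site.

Eta

Squared distances to each site:
Kappa: 2069883680.000; Lambda: 2383817570.000; Beta: 2768973901.000; Alpha: 1041896770.000; Eta: 719097361.000; Epsilon: 1668251209.000; Delta: 1616140649.000; Mu: 1611115306.000.
Minimum at Eta.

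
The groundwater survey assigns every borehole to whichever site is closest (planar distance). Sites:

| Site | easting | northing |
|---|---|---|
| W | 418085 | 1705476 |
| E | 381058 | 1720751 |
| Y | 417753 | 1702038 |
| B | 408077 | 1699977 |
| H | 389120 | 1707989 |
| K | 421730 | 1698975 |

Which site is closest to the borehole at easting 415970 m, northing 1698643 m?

Y

Squared distances to each site:
W: 51163114.000; E: 1707611408.000; Y: 14705114.000; B: 64079005.000; H: 808270216.000; K: 33287824.000.
Minimum at Y.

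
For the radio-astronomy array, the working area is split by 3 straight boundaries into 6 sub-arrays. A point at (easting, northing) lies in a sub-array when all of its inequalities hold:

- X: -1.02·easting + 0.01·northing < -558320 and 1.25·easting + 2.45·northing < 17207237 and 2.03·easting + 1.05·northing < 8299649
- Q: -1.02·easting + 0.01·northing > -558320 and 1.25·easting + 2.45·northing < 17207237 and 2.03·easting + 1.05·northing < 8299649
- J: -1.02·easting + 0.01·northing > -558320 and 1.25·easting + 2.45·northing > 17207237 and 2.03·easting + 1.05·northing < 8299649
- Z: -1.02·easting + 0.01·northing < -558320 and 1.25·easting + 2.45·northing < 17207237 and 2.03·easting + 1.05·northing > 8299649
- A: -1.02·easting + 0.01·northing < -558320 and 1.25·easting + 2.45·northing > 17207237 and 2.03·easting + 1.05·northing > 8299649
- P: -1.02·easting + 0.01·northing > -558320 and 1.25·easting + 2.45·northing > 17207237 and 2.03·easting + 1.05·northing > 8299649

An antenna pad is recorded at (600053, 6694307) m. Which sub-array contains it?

-1.02·600053 + 0.01·6694307 = -545110.990, which is > -558320
1.25·600053 + 2.45·6694307 = 17151118.400, which is < 17207237
2.03·600053 + 1.05·6694307 = 8247129.940, which is < 8299649
This sign pattern matches Q.

Q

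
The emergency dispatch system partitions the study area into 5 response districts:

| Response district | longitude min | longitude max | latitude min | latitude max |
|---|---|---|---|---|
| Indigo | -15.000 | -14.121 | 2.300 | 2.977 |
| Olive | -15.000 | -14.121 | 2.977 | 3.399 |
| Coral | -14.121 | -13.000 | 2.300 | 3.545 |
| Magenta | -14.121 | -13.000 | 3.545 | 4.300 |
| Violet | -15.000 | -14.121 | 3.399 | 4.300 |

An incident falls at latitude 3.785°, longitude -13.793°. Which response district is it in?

Magenta

The point has longitude = -13.793 and latitude = 3.785.
Only Magenta satisfies -14.121 ≤ longitude ≤ -13.000 and 3.545 ≤ latitude ≤ 4.300.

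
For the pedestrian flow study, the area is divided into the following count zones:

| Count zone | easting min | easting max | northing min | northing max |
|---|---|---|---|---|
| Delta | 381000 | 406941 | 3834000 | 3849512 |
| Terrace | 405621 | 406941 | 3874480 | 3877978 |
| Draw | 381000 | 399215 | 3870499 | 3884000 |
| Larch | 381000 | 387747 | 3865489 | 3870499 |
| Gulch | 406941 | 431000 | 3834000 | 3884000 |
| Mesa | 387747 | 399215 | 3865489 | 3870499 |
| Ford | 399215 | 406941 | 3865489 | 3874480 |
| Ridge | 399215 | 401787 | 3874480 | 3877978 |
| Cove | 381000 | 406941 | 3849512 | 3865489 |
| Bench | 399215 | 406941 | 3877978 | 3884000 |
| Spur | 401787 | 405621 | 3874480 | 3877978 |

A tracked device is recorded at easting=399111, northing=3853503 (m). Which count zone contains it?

The point has easting = 399111 and northing = 3853503.
Only Cove satisfies 381000 ≤ easting ≤ 406941 and 3849512 ≤ northing ≤ 3865489.

Cove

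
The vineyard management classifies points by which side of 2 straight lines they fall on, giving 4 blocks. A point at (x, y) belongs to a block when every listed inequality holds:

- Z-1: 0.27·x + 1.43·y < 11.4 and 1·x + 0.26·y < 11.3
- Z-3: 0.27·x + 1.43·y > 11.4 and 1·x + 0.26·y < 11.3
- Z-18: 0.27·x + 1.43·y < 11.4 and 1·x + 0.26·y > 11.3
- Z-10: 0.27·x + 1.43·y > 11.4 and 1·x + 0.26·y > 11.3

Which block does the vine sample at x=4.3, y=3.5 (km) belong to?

0.27·4.3 + 1.43·3.5 = 6.166, which is < 11.4
1·4.3 + 0.26·3.5 = 5.210, which is < 11.3
This sign pattern matches Z-1.

Z-1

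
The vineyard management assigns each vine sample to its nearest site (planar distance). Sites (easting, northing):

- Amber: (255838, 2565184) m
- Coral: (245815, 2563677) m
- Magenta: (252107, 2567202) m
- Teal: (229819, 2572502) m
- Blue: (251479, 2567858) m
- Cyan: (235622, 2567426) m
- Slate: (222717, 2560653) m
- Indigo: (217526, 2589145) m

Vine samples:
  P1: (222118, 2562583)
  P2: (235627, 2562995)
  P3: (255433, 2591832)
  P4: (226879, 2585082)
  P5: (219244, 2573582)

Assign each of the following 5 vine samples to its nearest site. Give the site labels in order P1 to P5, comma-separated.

P1 → Slate (d²=4083701.00)
P2 → Cyan (d²=19633786.00)
P3 → Blue (d²=590386792.00)
P4 → Indigo (d²=103986578.00)
P5 → Teal (d²=112997025.00)

Slate, Cyan, Blue, Indigo, Teal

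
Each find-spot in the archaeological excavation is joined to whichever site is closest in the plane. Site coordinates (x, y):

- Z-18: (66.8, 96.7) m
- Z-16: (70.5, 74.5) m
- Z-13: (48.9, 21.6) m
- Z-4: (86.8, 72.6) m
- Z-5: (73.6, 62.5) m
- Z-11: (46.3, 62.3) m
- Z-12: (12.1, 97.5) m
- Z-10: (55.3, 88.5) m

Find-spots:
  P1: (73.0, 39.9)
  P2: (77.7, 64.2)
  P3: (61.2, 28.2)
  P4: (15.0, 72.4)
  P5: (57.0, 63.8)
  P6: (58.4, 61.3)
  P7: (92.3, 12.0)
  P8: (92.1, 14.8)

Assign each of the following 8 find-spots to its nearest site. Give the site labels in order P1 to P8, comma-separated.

Z-5, Z-5, Z-13, Z-12, Z-11, Z-11, Z-13, Z-13

P1 → Z-5 (d²=511.12)
P2 → Z-5 (d²=19.70)
P3 → Z-13 (d²=194.85)
P4 → Z-12 (d²=638.42)
P5 → Z-11 (d²=116.74)
P6 → Z-11 (d²=147.41)
P7 → Z-13 (d²=1975.72)
P8 → Z-13 (d²=1912.48)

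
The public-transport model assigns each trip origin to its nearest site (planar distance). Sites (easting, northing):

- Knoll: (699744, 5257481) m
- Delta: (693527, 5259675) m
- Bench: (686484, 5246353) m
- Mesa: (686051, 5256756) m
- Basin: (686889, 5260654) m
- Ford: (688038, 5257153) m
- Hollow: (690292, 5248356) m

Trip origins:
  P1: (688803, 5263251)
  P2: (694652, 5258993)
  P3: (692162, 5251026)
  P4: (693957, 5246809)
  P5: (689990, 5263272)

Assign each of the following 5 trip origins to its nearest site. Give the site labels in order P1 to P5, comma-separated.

P1 → Basin (d²=10407805.00)
P2 → Delta (d²=1730749.00)
P3 → Hollow (d²=10625800.00)
P4 → Hollow (d²=15825434.00)
P5 → Basin (d²=16470125.00)

Basin, Delta, Hollow, Hollow, Basin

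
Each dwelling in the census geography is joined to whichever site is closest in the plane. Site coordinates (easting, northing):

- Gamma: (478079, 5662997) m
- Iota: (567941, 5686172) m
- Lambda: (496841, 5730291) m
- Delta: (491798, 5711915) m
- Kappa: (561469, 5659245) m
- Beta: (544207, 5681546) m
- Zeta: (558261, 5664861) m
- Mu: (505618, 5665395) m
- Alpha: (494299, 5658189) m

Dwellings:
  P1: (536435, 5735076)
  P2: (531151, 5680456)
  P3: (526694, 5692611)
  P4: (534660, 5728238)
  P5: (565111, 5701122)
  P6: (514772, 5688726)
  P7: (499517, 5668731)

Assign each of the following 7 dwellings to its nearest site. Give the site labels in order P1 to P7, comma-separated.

Lambda, Beta, Beta, Lambda, Iota, Mu, Mu

P1 → Lambda (d²=1590581061.00)
P2 → Beta (d²=171647236.00)
P3 → Beta (d²=429139394.00)
P4 → Lambda (d²=1434491570.00)
P5 → Iota (d²=231511400.00)
P6 → Mu (d²=628131277.00)
P7 → Mu (d²=48351097.00)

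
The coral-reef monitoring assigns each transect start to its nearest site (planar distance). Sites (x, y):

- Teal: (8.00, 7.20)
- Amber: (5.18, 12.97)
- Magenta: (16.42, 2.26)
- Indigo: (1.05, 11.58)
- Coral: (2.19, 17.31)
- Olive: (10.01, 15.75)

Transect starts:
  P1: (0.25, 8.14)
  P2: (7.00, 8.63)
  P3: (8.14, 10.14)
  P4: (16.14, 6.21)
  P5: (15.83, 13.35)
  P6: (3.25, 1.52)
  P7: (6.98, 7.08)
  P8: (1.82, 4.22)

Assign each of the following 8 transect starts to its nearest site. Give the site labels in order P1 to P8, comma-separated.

Indigo, Teal, Teal, Magenta, Olive, Teal, Teal, Teal

P1 → Indigo (d²=12.47)
P2 → Teal (d²=3.04)
P3 → Teal (d²=8.66)
P4 → Magenta (d²=15.68)
P5 → Olive (d²=39.63)
P6 → Teal (d²=54.82)
P7 → Teal (d²=1.05)
P8 → Teal (d²=47.07)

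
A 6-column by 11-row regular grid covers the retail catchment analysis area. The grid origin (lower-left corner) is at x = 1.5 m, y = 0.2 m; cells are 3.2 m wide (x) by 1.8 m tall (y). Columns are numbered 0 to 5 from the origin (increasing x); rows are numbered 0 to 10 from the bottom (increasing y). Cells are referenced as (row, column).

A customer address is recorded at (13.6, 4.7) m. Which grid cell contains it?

(2, 3)

Column index: ⌊(13.6 − 1.5) / 3.2⌋ = ⌊3.781⌋ = 3
Row offset from origin: ⌊(4.7 − 0.2) / 1.8⌋ = ⌊2.500⌋ = 2 → row 2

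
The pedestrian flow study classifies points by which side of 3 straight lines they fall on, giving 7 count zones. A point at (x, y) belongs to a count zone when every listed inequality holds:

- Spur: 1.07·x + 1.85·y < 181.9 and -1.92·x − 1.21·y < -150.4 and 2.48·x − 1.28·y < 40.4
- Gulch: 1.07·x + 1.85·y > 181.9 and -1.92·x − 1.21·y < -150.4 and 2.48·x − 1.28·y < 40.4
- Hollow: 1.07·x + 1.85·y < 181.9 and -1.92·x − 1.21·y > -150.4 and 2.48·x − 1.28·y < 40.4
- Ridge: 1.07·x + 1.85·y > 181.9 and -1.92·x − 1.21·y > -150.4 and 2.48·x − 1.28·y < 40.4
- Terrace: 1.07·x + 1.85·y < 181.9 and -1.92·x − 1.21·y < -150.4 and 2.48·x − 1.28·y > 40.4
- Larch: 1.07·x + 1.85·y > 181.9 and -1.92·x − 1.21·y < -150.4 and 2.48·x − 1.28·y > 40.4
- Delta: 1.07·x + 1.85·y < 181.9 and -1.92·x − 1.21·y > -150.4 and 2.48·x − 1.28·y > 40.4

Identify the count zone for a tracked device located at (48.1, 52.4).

Terrace

1.07·48.1 + 1.85·52.4 = 148.407, which is < 181.9
-1.92·48.1 − 1.21·52.4 = -155.756, which is < -150.4
2.48·48.1 − 1.28·52.4 = 52.216, which is > 40.4
This sign pattern matches Terrace.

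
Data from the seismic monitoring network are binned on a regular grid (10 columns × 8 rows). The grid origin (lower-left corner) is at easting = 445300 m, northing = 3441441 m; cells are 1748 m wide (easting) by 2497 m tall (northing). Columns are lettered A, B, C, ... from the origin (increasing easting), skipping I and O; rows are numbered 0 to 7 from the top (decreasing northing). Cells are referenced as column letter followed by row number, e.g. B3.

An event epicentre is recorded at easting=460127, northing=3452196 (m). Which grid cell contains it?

Column index: ⌊(460127 − 445300) / 1748⌋ = ⌊8.482⌋ = 8 → column J
Row offset from origin: ⌊(3452196 − 3441441) / 2497⌋ = ⌊4.307⌋ = 4 → row 3 (counted from top)

J3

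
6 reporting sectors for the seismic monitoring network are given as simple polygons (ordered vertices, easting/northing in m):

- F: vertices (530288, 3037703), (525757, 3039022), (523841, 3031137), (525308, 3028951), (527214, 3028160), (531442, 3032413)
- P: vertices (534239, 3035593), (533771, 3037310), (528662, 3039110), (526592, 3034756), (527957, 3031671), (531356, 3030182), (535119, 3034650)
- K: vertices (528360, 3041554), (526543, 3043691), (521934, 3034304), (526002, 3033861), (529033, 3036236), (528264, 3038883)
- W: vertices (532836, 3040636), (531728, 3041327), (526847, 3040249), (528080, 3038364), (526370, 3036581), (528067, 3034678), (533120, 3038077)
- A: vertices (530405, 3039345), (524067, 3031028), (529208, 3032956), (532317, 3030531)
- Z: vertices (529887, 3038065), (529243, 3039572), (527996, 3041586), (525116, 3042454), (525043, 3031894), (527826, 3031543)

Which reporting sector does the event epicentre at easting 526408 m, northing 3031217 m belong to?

F

Cast a ray rightward from (526408, 3031217). For each polygon, the edges (by vertex number in listed order) whose endpoints lie on opposite sides of northing = 3031217, where each meets that height, and whether that is right or left of the point:
F: 2–3 at easting≈523860.4 (left), 5–6 at easting≈530253.0 (right) → 1 crossing.
P: 5–6 at easting≈528993.4 (right), 6–7 at easting≈532227.7 (right) → 2 crossings.
K: no edge straddles that height → 0 crossings.
W: no edge straddles that height → 0 crossings.
A: 1–2 at easting≈524211.0 (left), 2–3 at easting≈524571.0 (left), 3–4 at easting≈531437.5 (right), 4–1 at easting≈532168.2 (right) → 2 crossings.
Z: no edge straddles that height → 0 crossings.
Only F has an odd count, so the point is inside F.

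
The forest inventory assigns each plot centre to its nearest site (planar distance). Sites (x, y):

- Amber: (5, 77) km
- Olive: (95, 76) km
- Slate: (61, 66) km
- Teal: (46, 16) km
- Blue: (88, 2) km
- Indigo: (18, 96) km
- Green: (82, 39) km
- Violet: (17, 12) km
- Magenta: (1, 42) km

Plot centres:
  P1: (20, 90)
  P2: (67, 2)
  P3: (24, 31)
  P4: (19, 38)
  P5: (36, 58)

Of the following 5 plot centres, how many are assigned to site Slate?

P1 → Indigo
P2 → Blue
P3 → Violet
P4 → Magenta
P5 → Slate
1 of the 5 goes to Slate.

1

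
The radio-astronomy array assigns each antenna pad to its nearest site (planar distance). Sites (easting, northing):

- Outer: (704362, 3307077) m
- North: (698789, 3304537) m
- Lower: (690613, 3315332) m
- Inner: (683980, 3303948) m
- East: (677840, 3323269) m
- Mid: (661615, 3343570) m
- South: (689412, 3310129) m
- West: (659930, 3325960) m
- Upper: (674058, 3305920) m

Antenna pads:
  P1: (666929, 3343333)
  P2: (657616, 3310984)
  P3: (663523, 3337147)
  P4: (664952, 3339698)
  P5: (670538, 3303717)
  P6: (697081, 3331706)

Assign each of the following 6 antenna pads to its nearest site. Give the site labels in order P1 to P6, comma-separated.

Mid, West, Mid, Mid, Upper, Lower

P1 → Mid (d²=28294765.00)
P2 → West (d²=229635172.00)
P3 → Mid (d²=44895393.00)
P4 → Mid (d²=26127953.00)
P5 → Upper (d²=17243609.00)
P6 → Lower (d²=309942900.00)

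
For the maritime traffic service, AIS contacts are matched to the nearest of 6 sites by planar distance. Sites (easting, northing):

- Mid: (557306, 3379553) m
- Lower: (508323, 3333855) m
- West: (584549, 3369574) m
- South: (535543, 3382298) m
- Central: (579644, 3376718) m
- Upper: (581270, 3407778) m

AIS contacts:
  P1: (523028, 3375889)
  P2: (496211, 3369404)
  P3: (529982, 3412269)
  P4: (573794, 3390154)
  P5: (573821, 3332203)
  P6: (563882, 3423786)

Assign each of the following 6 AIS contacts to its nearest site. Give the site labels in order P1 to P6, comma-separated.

South, Lower, South, Central, West, Upper

P1 → South (d²=197700506.00)
P2 → Lower (d²=1410431945.00)
P3 → South (d²=929185562.00)
P4 → Central (d²=214748596.00)
P5 → West (d²=1511681625.00)
P6 → Upper (d²=558598608.00)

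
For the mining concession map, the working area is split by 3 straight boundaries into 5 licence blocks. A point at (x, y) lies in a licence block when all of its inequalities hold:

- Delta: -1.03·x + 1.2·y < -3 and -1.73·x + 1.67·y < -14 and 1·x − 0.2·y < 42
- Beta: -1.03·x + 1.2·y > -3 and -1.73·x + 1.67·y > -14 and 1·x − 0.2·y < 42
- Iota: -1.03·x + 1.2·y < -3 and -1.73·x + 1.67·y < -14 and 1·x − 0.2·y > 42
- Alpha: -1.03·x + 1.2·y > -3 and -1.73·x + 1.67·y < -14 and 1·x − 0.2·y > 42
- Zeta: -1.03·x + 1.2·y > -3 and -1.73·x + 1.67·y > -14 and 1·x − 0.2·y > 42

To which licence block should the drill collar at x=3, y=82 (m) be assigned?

Beta

-1.03·3 + 1.2·82 = 95.310, which is > -3
-1.73·3 + 1.67·82 = 131.750, which is > -14
1·3 − 0.2·82 = -13.400, which is < 42
This sign pattern matches Beta.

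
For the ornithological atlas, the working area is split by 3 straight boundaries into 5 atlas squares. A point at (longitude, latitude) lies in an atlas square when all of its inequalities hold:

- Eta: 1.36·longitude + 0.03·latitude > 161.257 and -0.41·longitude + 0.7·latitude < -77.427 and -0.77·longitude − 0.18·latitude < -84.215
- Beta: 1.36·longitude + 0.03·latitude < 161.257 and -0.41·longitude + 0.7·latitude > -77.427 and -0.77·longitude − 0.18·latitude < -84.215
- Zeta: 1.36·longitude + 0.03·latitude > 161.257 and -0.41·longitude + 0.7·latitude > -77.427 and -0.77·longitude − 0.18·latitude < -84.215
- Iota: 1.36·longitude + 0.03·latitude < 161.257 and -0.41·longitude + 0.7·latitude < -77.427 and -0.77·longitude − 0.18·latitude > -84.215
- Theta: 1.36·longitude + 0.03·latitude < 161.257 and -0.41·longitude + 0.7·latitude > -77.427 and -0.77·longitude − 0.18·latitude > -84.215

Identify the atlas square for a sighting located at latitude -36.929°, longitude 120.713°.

1.36·120.713 + 0.03·-36.929 = 163.062, which is > 161.257
-0.41·120.713 + 0.7·-36.929 = -75.343, which is > -77.427
-0.77·120.713 − 0.18·-36.929 = -86.302, which is < -84.215
This sign pattern matches Zeta.

Zeta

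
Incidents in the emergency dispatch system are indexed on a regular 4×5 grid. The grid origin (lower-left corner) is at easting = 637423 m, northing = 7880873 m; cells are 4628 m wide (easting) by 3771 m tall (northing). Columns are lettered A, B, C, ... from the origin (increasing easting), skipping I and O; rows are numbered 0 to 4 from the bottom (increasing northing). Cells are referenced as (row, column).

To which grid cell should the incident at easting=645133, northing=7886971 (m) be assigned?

(1, B)

Column index: ⌊(645133 − 637423) / 4628⌋ = ⌊1.666⌋ = 1 → column B
Row offset from origin: ⌊(7886971 − 7880873) / 3771⌋ = ⌊1.617⌋ = 1 → row 1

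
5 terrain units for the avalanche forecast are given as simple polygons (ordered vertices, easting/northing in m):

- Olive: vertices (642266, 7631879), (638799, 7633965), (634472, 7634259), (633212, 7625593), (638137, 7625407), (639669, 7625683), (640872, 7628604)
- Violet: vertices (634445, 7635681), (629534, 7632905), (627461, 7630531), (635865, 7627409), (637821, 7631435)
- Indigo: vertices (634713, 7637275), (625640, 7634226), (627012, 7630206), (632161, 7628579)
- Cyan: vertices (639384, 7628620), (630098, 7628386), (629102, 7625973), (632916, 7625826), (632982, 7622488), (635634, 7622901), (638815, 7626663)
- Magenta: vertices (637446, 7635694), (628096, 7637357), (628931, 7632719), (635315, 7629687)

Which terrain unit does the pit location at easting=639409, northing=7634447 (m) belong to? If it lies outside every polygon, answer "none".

none

Cast a ray rightward from (639409, 7634447). For each polygon, the edges (by vertex number in listed order) whose endpoints lie on opposite sides of northing = 7634447, where each meets that height, and whether that is right or left of the point:
Olive: no edge straddles that height → 0 crossings.
Violet: 1–2 at easting≈632261.9 (left), 5–1 at easting≈635426.2 (left) → 0 crossings.
Indigo: 1–2 at easting≈626297.6 (left), 4–1 at easting≈633883.1 (left) → 0 crossings.
Cyan: no edge straddles that height → 0 crossings.
Magenta: 2–3 at easting≈628619.9 (left), 4–1 at easting≈637003.6 (left) → 0 crossings.
All counts are even, so the point lies outside every listed polygon.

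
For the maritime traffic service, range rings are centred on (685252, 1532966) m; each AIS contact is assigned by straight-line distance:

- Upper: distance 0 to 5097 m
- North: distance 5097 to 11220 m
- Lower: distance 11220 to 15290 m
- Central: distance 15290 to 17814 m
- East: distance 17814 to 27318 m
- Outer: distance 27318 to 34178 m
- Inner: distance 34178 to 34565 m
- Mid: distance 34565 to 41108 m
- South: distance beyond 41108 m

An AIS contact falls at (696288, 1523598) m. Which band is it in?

Distance = √((696288−685252)² + (1523598−1532966)²) = √(121793296.000 + 87759424.000) = 14475.936 m.
11220 ≤ 14475.936 < 15290 → Lower.

Lower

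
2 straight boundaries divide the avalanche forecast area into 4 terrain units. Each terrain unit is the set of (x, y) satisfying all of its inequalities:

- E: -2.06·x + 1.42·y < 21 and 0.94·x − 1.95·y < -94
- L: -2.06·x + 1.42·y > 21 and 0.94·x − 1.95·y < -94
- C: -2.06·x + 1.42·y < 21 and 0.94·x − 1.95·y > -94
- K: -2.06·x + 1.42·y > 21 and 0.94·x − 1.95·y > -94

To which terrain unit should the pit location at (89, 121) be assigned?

E

-2.06·89 + 1.42·121 = -11.520, which is < 21
0.94·89 − 1.95·121 = -152.290, which is < -94
This sign pattern matches E.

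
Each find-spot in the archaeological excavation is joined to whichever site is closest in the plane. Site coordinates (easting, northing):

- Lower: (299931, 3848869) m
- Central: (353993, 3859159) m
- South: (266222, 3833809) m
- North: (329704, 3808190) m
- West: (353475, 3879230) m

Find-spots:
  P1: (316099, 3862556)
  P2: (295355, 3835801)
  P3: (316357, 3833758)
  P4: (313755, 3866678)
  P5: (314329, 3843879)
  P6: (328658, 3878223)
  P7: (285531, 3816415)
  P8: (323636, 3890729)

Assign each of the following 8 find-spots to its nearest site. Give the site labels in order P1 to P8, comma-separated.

Lower, Lower, Lower, Lower, Lower, West, South, West

P1 → Lower (d²=448738193.00)
P2 → Lower (d²=191712400.00)
P3 → Lower (d²=498155797.00)
P4 → Lower (d²=508263457.00)
P5 → Lower (d²=232202504.00)
P6 → West (d²=616897538.00)
P7 → South (d²=675388717.00)
P8 → West (d²=1022592922.00)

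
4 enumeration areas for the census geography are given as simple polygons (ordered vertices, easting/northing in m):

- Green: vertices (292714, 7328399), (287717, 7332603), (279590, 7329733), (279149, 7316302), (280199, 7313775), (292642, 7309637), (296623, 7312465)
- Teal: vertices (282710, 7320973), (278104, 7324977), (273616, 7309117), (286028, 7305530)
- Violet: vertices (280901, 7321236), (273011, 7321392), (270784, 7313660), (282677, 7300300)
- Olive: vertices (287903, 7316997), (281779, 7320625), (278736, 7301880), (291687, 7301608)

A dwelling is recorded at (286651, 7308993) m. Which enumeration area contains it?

Olive

Cast a ray rightward from (286651, 7308993). For each polygon, the edges (by vertex number in listed order) whose endpoints lie on opposite sides of northing = 7308993, where each meets that height, and whether that is right or left of the point:
Green: no edge straddles that height → 0 crossings.
Teal: 3–4 at easting≈274045.1 (left), 4–1 at easting≈285284.0 (left) → 0 crossings.
Violet: 3–4 at easting≈274938.5 (left), 4–1 at easting≈281939.6 (left) → 0 crossings.
Olive: 2–3 at easting≈279890.7 (left), 4–1 at easting≈289871.1 (right) → 1 crossing.
Only Olive has an odd count, so the point is inside Olive.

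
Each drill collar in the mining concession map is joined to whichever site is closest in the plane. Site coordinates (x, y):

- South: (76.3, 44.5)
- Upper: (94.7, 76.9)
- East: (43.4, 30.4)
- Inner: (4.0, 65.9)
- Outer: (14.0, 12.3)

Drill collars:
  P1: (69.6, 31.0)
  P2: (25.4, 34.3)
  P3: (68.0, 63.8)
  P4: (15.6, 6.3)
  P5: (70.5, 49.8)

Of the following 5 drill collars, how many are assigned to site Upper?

0

P1 → South
P2 → East
P3 → South
P4 → Outer
P5 → South
0 of the 5 go to Upper.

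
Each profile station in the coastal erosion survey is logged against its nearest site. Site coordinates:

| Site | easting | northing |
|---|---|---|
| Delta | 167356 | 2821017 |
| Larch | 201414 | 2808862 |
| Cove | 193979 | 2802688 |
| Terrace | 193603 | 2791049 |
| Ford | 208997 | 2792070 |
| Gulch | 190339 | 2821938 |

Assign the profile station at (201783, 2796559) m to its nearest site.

Squared distances to each site:
Delta: 1783412093.000; Larch: 151499970.000; Cove: 98467057.000; Terrace: 97272500.000; Ford: 72192917.000; Gulch: 775058777.000.
Minimum at Ford.

Ford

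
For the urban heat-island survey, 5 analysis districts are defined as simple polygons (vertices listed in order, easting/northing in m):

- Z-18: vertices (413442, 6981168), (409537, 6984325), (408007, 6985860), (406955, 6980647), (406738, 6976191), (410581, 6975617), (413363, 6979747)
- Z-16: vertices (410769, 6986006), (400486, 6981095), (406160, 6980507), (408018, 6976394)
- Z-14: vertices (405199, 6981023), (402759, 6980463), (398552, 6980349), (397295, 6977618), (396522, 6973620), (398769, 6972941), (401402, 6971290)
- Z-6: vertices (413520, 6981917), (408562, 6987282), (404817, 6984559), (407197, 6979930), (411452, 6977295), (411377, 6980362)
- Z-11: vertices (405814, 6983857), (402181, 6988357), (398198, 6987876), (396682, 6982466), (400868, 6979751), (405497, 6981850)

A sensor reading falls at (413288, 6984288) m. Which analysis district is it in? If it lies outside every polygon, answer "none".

none

Cast a ray rightward from (413288, 6984288). For each polygon, the edges (by vertex number in listed order) whose endpoints lie on opposite sides of northing = 6984288, where each meets that height, and whether that is right or left of the point:
Z-18: 1–2 at easting≈409582.8 (left), 3–4 at easting≈407689.8 (left) → 0 crossings.
Z-16: 1–2 at easting≈407171.7 (left), 4–1 at easting≈410277.3 (left) → 0 crossings.
Z-14: no edge straddles that height → 0 crossings.
Z-6: 1–2 at easting≈411328.9 (left), 3–4 at easting≈404956.3 (left) → 0 crossings.
Z-11: 1–2 at easting≈405466.0 (left), 3–4 at easting≈397192.6 (left) → 0 crossings.
All counts are even, so the point lies outside every listed polygon.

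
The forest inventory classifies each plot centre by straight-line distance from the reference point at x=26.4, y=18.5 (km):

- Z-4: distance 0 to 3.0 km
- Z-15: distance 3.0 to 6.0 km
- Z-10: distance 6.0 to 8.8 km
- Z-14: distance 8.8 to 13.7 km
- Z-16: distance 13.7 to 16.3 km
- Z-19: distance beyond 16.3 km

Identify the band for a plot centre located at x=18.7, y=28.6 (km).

Z-14

Distance = √((18.7−26.4)² + (28.6−18.5)²) = √(59.290 + 102.010) = 12.700 km.
8.8 ≤ 12.700 < 13.7 → Z-14.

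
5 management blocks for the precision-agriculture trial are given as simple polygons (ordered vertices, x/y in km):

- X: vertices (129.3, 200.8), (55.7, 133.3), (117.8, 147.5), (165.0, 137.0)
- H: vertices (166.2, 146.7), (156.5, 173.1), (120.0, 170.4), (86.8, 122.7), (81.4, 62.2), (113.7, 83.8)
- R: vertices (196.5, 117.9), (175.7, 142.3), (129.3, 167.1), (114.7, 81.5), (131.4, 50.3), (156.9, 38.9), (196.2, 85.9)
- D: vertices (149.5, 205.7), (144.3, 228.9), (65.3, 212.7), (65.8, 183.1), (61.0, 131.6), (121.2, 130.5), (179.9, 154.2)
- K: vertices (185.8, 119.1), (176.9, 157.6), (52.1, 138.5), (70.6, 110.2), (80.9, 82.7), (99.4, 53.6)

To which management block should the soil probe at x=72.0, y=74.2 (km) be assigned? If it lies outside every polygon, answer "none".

Cast a ray rightward from (72.0, 74.2). For each polygon, the edges (by vertex number in listed order) whose endpoints lie on opposite sides of y = 74.2, where each meets that height, and whether that is right or left of the point:
X: no edge straddles that height → 0 crossings.
H: 4–5 at x≈82.47 (right), 5–6 at x≈99.34 (right) → 2 crossings.
R: 4–5 at x≈118.61 (right), 6–7 at x≈186.42 (right) → 2 crossings.
D: no edge straddles that height → 0 crossings.
K: 5–6 at x≈86.30 (right), 6–1 at x≈126.57 (right) → 2 crossings.
All counts are even, so the point lies outside every listed polygon.

none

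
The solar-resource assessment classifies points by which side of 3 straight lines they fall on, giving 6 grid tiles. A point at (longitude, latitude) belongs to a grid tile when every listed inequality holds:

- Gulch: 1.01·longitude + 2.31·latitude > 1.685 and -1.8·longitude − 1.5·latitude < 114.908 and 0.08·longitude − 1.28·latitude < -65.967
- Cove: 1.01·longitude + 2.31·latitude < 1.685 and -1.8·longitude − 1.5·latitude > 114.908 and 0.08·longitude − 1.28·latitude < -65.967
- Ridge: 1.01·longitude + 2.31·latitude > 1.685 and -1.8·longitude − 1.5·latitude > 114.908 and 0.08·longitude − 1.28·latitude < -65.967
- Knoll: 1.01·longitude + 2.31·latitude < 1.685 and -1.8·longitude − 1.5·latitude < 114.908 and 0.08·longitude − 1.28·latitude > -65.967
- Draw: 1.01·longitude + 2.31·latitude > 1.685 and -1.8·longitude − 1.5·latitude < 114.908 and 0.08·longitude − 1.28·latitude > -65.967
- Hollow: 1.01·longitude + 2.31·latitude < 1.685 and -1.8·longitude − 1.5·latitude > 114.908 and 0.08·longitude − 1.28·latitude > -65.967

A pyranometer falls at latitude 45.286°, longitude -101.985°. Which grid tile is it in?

1.01·-101.985 + 2.31·45.286 = 1.606, which is < 1.685
-1.8·-101.985 − 1.5·45.286 = 115.644, which is > 114.908
0.08·-101.985 − 1.28·45.286 = -66.125, which is < -65.967
This sign pattern matches Cove.

Cove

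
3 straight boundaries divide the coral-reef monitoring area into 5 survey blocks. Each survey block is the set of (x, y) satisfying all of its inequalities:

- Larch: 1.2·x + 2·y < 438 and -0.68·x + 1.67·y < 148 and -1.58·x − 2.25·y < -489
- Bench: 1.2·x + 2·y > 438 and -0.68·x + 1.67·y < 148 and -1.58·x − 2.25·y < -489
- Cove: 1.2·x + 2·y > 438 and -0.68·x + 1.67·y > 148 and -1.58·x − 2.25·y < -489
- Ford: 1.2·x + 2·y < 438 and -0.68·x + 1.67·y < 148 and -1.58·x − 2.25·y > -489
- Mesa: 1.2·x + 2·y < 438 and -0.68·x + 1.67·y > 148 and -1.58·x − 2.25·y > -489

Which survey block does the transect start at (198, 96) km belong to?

Larch

1.2·198 + 2·96 = 429.600, which is < 438
-0.68·198 + 1.67·96 = 25.680, which is < 148
-1.58·198 − 2.25·96 = -528.840, which is < -489
This sign pattern matches Larch.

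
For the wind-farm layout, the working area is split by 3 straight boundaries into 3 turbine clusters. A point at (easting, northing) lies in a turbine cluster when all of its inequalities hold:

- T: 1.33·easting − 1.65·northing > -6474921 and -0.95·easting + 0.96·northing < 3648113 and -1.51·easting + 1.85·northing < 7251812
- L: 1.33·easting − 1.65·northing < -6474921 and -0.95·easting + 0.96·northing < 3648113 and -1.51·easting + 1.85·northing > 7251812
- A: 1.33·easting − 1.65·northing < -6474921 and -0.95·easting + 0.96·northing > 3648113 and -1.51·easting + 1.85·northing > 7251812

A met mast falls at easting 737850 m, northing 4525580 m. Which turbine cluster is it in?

L

1.33·737850 − 1.65·4525580 = -6485866.500, which is < -6474921
-0.95·737850 + 0.96·4525580 = 3643599.300, which is < 3648113
-1.51·737850 + 1.85·4525580 = 7258169.500, which is > 7251812
This sign pattern matches L.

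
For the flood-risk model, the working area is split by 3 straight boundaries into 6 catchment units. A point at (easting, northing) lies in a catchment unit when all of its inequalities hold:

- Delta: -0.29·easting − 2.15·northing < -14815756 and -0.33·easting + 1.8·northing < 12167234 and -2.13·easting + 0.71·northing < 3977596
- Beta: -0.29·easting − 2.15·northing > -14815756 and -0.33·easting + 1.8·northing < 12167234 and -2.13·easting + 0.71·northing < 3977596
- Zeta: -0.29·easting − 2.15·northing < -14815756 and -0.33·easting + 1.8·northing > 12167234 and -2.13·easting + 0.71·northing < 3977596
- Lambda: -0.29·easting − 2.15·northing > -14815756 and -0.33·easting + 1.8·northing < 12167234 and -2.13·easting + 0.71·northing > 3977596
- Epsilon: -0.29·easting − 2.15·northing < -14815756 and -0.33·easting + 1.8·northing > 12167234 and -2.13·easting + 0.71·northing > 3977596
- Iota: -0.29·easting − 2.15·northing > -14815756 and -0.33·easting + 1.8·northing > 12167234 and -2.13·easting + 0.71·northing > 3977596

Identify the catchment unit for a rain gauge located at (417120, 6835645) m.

-0.29·417120 − 2.15·6835645 = -14817601.550, which is < -14815756
-0.33·417120 + 1.8·6835645 = 12166511.400, which is < 12167234
-2.13·417120 + 0.71·6835645 = 3964842.350, which is < 3977596
This sign pattern matches Delta.

Delta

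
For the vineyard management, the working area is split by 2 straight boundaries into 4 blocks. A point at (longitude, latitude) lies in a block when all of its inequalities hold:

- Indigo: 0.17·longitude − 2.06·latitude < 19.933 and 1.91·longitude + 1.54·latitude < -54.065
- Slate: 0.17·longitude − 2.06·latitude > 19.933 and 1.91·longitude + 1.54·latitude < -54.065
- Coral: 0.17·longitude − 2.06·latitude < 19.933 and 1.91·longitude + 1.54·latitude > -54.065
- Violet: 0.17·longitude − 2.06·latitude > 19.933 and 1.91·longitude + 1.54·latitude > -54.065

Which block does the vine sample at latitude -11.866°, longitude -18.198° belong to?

0.17·-18.198 − 2.06·-11.866 = 21.350, which is > 19.933
1.91·-18.198 + 1.54·-11.866 = -53.032, which is > -54.065
This sign pattern matches Violet.

Violet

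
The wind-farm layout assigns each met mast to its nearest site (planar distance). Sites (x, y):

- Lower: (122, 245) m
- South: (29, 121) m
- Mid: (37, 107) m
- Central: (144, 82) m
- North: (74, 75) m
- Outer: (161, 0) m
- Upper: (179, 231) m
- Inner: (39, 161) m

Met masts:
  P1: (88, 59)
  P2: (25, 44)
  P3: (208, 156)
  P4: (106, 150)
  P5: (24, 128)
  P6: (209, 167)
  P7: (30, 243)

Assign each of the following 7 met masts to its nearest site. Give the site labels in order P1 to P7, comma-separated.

North, North, Upper, Inner, South, Upper, Inner

P1 → North (d²=452.00)
P2 → North (d²=3362.00)
P3 → Upper (d²=6466.00)
P4 → Inner (d²=4610.00)
P5 → South (d²=74.00)
P6 → Upper (d²=4996.00)
P7 → Inner (d²=6805.00)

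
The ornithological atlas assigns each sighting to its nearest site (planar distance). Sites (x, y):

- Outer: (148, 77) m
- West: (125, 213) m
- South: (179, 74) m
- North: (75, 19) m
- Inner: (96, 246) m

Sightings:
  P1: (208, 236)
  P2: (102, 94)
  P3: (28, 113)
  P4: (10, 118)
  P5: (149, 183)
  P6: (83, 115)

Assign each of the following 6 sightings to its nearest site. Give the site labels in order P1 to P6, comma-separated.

West, Outer, North, North, West, Outer

P1 → West (d²=7418.00)
P2 → Outer (d²=2405.00)
P3 → North (d²=11045.00)
P4 → North (d²=14026.00)
P5 → West (d²=1476.00)
P6 → Outer (d²=5669.00)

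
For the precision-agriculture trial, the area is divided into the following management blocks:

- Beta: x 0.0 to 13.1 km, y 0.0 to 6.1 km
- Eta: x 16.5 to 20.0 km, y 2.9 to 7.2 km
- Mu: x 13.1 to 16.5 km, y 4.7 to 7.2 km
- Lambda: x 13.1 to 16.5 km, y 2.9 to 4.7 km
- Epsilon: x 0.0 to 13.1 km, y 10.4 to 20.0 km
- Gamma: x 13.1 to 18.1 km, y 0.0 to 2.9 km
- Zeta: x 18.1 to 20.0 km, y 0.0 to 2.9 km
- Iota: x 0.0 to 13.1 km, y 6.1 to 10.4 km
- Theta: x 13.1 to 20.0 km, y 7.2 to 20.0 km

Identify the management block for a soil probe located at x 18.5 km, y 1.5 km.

The point has x = 18.5 and y = 1.5.
Only Zeta satisfies 18.1 ≤ x ≤ 20.0 and 0.0 ≤ y ≤ 2.9.

Zeta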